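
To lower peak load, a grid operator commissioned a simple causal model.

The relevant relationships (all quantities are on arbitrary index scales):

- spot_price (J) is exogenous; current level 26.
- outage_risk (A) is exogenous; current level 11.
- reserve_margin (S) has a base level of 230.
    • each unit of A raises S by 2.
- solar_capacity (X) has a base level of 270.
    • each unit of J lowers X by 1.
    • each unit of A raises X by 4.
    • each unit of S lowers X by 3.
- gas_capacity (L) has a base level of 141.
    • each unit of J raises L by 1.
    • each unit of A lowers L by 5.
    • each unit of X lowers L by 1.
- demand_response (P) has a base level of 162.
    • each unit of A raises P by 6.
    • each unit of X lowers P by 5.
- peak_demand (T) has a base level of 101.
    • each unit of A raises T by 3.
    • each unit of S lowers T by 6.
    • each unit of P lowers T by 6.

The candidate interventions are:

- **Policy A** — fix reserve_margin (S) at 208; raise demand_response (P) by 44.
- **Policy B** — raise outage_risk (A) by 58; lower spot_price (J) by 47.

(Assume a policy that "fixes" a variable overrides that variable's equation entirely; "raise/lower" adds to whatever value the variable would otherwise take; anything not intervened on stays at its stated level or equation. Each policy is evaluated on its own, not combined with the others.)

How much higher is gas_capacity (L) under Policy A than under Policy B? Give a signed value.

136

Policy A (S := 208, P + 44):
  J = 26
  A = 11
  S = 208
  X = 270 − 26 + 4·11 − 3·208 = -336
  L = 141 + 26 − 5·11 − (-336) = 448
Policy B (A + 58, J − 47):
  J = 26 − 47 = -21
  A = 11 + 58 = 69
  S = 230 + 2·69 = 368
  X = 270 − (-21) + 4·69 − 3·368 = -537
  L = 141 + (-21) − 5·69 − (-537) = 312
L: 448 − 312 = 136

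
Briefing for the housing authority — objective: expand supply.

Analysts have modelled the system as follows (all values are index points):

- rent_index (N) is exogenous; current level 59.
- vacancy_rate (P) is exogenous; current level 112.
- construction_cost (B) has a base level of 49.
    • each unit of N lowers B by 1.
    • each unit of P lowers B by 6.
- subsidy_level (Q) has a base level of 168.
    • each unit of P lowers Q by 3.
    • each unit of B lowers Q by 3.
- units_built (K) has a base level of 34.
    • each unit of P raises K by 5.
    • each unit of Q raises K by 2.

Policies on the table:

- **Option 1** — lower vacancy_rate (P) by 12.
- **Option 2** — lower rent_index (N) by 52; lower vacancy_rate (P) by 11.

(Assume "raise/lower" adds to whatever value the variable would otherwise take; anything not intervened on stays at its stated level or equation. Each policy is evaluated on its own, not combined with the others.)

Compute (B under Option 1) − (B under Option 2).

Option 1 (P − 12):
  N = 59
  P = 112 − 12 = 100
  B = 49 − 59 − 6·100 = -610
Option 2 (N − 52, P − 11):
  N = 59 − 52 = 7
  P = 112 − 11 = 101
  B = 49 − 7 − 6·101 = -564
B: -610 − (-564) = -46

-46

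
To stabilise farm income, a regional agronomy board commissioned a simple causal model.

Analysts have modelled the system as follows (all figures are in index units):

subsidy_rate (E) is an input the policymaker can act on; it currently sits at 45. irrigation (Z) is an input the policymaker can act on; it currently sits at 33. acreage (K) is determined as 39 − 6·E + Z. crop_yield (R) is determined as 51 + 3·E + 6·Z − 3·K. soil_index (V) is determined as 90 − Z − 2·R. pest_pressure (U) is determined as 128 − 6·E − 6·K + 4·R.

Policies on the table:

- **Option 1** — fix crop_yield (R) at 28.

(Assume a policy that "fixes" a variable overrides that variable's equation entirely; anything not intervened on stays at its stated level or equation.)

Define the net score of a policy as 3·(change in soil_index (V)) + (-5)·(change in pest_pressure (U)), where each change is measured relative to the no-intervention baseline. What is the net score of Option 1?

24700

Baseline:
  E = 45
  Z = 33
  K = 39 − 6·45 + 33 = -198
  R = 51 + 3·45 + 6·33 − 3·(-198) = 978
  V = 90 − 33 − 2·978 = -1899
  U = 128 − 6·45 − 6·(-198) + 4·978 = 4958
Option 1 (R := 28):
  E = 45
  Z = 33
  K = 39 − 6·45 + 33 = -198
  R = 28
  V = 90 − 33 − 2·28 = 1
  U = 128 − 6·45 − 6·(-198) + 4·28 = 1158
ΔV = 1 − (-1899) = 1900; ΔU = 1158 − 4958 = -3800
Score = 3·1900 + (-5)·(-3800) = 24700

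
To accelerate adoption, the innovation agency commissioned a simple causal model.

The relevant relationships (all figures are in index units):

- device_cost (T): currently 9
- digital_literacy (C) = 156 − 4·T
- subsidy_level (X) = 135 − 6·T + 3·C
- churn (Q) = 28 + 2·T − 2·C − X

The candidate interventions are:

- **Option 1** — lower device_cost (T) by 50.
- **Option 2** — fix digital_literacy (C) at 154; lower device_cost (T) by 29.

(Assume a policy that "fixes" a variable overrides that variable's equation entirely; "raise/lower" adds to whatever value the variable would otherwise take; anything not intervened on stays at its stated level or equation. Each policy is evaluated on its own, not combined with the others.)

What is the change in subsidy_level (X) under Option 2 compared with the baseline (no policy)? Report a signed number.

276

Baseline:
  T = 9
  C = 156 − 4·9 = 120
  X = 135 − 6·9 + 3·120 = 441
Option 2 (C := 154, T − 29):
  T = 9 − 29 = -20
  C = 154
  X = 135 − 6·(-20) + 3·154 = 717
Change in X: 717 − 441 = 276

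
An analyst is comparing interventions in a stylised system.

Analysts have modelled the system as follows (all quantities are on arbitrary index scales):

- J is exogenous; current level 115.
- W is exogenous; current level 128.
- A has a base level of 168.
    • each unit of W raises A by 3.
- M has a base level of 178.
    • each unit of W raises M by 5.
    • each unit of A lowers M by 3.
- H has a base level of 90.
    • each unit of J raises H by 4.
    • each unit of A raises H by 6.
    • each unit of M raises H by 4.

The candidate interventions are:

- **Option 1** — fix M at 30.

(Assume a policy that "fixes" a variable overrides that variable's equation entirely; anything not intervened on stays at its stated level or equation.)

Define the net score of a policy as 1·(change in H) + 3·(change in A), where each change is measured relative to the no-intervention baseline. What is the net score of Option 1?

3472

Baseline:
  J = 115
  W = 128
  A = 168 + 3·128 = 552
  M = 178 + 5·128 − 3·552 = -838
  H = 90 + 4·115 + 6·552 + 4·(-838) = 510
Option 1 (M := 30):
  J = 115
  W = 128
  A = 168 + 3·128 = 552
  M = 30
  H = 90 + 4·115 + 6·552 + 4·30 = 3982
ΔH = 3982 − 510 = 3472; ΔA = 552 − 552 = 0
Score = 1·3472 + 3·0 = 3472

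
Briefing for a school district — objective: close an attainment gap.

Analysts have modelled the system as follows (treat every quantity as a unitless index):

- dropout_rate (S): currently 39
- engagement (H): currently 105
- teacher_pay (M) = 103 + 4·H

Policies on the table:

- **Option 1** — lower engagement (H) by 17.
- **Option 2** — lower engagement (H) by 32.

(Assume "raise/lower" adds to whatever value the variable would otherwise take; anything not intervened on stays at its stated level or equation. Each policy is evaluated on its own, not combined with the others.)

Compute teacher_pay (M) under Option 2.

395

Option 2 (H − 32):
  H = 105 − 32 = 73
  M = 103 + 4·73 = 395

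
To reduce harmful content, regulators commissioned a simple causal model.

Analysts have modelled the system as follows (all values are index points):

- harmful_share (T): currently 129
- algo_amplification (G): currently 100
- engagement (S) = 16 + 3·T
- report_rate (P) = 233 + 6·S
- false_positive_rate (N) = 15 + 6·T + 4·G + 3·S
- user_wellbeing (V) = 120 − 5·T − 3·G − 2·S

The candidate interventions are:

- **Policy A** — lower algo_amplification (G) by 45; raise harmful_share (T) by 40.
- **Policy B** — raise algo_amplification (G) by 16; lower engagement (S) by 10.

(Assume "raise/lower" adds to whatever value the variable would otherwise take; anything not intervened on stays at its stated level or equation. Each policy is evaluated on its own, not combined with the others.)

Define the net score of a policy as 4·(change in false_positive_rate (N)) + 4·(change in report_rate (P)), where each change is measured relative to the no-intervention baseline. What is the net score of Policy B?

-104

Baseline:
  T = 129
  G = 100
  S = 16 + 3·129 = 403
  P = 233 + 6·403 = 2651
  N = 15 + 6·129 + 4·100 + 3·403 = 2398
Policy B (G + 16, S − 10):
  T = 129
  G = 100 + 16 = 116
  S = 16 + 3·129 (−10 from intervention) = 393
  P = 233 + 6·393 = 2591
  N = 15 + 6·129 + 4·116 + 3·393 = 2432
ΔN = 2432 − 2398 = 34; ΔP = 2591 − 2651 = -60
Score = 4·34 + 4·(-60) = -104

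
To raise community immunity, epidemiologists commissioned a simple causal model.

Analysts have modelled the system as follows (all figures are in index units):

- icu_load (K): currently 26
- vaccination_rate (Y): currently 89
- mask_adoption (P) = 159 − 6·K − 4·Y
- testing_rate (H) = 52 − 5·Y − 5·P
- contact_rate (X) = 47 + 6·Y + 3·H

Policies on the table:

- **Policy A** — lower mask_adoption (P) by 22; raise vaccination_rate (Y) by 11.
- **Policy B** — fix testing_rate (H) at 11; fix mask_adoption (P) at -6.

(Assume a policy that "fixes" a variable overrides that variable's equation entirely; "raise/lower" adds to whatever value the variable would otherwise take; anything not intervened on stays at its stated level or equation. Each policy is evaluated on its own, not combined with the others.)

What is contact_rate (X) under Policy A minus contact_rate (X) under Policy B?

Policy A (P − 22, Y + 11):
  K = 26
  Y = 89 + 11 = 100
  P = 159 − 6·26 − 4·100 (−22 from intervention) = -419
  H = 52 − 5·100 − 5·(-419) = 1647
  X = 47 + 6·100 + 3·1647 = 5588
Policy B (H := 11, P := -6):
  K = 26
  Y = 89
  P = -6
  H = 11
  X = 47 + 6·89 + 3·11 = 614
X: 5588 − 614 = 4974

4974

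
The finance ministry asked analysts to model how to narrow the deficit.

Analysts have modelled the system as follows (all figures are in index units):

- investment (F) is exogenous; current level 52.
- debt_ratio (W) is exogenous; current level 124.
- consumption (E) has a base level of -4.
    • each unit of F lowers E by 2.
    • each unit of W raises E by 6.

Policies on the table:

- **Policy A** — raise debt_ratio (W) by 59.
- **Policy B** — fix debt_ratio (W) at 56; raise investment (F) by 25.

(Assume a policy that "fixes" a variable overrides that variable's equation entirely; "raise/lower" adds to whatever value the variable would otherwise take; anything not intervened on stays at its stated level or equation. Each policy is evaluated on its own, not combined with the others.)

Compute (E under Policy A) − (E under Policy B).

812

Policy A (W + 59):
  F = 52
  W = 124 + 59 = 183
  E = -4 − 2·52 + 6·183 = 990
Policy B (W := 56, F + 25):
  F = 52 + 25 = 77
  W = 56
  E = -4 − 2·77 + 6·56 = 178
E: 990 − 178 = 812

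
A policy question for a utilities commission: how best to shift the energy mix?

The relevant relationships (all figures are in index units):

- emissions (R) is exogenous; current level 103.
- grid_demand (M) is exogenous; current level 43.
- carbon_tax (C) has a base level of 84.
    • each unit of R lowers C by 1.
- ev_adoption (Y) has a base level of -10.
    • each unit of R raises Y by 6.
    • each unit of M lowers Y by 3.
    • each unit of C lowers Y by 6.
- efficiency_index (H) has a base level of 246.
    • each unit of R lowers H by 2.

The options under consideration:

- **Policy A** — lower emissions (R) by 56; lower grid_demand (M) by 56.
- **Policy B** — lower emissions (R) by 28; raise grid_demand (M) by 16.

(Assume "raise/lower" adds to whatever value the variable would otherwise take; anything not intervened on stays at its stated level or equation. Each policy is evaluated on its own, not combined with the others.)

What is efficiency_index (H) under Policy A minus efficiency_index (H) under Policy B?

Policy A (R − 56, M − 56):
  R = 103 − 56 = 47
  H = 246 − 2·47 = 152
Policy B (R − 28, M + 16):
  R = 103 − 28 = 75
  H = 246 − 2·75 = 96
H: 152 − 96 = 56

56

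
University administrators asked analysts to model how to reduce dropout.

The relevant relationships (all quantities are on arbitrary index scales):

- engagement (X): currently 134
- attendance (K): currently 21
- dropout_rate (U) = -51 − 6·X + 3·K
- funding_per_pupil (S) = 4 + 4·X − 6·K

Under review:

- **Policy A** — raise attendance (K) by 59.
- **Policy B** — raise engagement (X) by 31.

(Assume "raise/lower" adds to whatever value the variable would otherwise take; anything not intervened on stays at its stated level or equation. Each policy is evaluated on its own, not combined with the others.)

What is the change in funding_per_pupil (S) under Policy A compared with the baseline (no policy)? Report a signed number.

Baseline:
  X = 134
  K = 21
  S = 4 + 4·134 − 6·21 = 414
Policy A (K + 59):
  X = 134
  K = 21 + 59 = 80
  S = 4 + 4·134 − 6·80 = 60
Change in S: 60 − 414 = -354

-354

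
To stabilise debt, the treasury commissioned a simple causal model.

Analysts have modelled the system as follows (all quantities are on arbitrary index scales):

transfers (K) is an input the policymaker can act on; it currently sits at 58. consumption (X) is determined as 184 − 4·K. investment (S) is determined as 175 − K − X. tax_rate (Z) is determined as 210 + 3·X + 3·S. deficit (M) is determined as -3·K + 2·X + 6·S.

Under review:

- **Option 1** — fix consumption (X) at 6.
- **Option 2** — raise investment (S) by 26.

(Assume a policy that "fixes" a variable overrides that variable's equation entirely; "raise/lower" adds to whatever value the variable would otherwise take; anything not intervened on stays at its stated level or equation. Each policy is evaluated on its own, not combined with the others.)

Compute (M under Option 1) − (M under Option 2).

-372

Option 1 (X := 6):
  K = 58
  X = 6
  S = 175 − 58 − 6 = 111
  M = 0 − 3·58 + 2·6 + 6·111 = 504
Option 2 (S + 26):
  K = 58
  X = 184 − 4·58 = -48
  S = 175 − 58 − (-48) (+26 from intervention) = 191
  M = 0 − 3·58 + 2·(-48) + 6·191 = 876
M: 504 − 876 = -372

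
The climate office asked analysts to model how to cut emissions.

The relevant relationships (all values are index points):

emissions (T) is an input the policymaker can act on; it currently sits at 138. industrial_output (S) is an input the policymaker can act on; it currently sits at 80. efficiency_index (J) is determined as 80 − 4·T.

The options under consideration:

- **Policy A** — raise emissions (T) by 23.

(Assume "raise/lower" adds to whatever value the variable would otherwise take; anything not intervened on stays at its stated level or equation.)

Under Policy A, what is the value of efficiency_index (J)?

-564

Policy A (T + 23):
  T = 138 + 23 = 161
  J = 80 − 4·161 = -564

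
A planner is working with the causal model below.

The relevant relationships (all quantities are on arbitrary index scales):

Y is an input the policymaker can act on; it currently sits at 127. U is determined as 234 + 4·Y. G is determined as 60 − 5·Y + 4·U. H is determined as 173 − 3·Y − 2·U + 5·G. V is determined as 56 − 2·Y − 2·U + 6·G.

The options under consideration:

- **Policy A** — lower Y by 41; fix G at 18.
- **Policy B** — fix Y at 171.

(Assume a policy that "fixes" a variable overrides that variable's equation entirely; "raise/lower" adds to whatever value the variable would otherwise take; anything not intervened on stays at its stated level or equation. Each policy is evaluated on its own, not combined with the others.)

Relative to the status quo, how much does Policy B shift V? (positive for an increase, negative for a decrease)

Baseline:
  Y = 127
  U = 234 + 4·127 = 742
  G = 60 − 5·127 + 4·742 = 2393
  V = 56 − 2·127 − 2·742 + 6·2393 = 12676
Policy B (Y := 171):
  Y = 171
  U = 234 + 4·171 = 918
  G = 60 − 5·171 + 4·918 = 2877
  V = 56 − 2·171 − 2·918 + 6·2877 = 15140
Change in V: 15140 − 12676 = 2464

2464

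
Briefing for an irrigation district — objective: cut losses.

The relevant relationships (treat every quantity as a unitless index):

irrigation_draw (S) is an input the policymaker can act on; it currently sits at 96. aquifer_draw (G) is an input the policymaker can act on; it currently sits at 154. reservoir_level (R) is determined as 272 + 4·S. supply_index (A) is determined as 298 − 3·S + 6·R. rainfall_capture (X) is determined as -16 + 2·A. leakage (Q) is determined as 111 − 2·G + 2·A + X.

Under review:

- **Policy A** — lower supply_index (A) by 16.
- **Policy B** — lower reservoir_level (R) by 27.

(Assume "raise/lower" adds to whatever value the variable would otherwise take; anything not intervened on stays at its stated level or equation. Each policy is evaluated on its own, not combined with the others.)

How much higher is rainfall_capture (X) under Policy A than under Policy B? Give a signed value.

Policy A (A − 16):
  S = 96
  R = 272 + 4·96 = 656
  A = 298 − 3·96 + 6·656 (−16 from intervention) = 3930
  X = -16 + 2·3930 = 7844
Policy B (R − 27):
  S = 96
  R = 272 + 4·96 (−27 from intervention) = 629
  A = 298 − 3·96 + 6·629 = 3784
  X = -16 + 2·3784 = 7552
X: 7844 − 7552 = 292

292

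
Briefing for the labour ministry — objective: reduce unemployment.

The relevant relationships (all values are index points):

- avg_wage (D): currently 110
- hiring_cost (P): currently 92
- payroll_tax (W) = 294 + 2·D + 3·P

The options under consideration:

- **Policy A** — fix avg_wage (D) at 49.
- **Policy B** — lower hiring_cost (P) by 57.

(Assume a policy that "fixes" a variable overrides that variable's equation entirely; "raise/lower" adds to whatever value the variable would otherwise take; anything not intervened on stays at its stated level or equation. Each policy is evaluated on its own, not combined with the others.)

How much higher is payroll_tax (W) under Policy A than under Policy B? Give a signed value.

Policy A (D := 49):
  D = 49
  P = 92
  W = 294 + 2·49 + 3·92 = 668
Policy B (P − 57):
  D = 110
  P = 92 − 57 = 35
  W = 294 + 2·110 + 3·35 = 619
W: 668 − 619 = 49

49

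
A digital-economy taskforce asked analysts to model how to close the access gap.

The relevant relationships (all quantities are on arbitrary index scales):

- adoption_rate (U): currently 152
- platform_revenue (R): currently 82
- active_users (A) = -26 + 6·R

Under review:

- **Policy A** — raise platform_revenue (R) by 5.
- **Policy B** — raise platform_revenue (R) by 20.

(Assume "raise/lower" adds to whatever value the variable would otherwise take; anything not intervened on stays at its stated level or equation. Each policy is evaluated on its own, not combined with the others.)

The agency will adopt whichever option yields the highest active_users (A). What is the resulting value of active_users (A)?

586

Policy A (R + 5):
  R = 82 + 5 = 87
  A = -26 + 6·87 = 496
Policy B (R + 20):
  R = 82 + 20 = 102
  A = -26 + 6·102 = 586
Comparing — Policy A: A=496, Policy B: A=586. Highest is 586 (Policy B).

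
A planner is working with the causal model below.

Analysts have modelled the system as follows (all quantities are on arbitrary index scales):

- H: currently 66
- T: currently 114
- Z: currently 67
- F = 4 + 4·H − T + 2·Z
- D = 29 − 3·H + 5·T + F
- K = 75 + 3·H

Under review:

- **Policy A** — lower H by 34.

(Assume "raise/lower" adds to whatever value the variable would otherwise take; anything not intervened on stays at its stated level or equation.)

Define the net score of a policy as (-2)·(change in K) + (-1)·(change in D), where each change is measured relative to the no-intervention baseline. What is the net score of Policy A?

Baseline:
  H = 66
  T = 114
  Z = 67
  F = 4 + 4·66 − 114 + 2·67 = 288
  D = 29 − 3·66 + 5·114 + 288 = 689
  K = 75 + 3·66 = 273
Policy A (H − 34):
  H = 66 − 34 = 32
  T = 114
  Z = 67
  F = 4 + 4·32 − 114 + 2·67 = 152
  D = 29 − 3·32 + 5·114 + 152 = 655
  K = 75 + 3·32 = 171
ΔK = 171 − 273 = -102; ΔD = 655 − 689 = -34
Score = (-2)·(-102) + (-1)·(-34) = 238

238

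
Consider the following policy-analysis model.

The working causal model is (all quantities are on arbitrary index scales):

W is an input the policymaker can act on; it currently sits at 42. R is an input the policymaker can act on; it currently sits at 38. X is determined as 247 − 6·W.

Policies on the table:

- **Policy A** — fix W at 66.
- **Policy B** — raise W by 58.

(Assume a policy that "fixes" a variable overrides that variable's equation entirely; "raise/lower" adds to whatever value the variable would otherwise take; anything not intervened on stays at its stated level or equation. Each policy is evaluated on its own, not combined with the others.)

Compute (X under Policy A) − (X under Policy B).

204

Policy A (W := 66):
  W = 66
  X = 247 − 6·66 = -149
Policy B (W + 58):
  W = 42 + 58 = 100
  X = 247 − 6·100 = -353
X: -149 − (-353) = 204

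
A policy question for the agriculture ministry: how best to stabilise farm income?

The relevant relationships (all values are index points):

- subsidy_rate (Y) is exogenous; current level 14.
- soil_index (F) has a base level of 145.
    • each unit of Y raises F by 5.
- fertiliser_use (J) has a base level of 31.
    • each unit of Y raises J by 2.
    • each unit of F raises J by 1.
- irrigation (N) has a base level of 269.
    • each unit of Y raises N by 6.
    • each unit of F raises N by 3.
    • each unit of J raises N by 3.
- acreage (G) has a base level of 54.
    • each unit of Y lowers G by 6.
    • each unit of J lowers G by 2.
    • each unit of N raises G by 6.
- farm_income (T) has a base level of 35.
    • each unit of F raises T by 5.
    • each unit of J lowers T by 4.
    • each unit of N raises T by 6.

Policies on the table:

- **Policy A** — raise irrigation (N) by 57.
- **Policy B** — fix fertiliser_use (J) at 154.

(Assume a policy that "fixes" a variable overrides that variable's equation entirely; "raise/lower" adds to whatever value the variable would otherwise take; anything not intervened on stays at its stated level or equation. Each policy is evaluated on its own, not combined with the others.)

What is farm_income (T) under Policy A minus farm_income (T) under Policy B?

2022

Policy A (N + 57):
  Y = 14
  F = 145 + 5·14 = 215
  J = 31 + 2·14 + 215 = 274
  N = 269 + 6·14 + 3·215 + 3·274 (+57 from intervention) = 1877
  T = 35 + 5·215 − 4·274 + 6·1877 = 11276
Policy B (J := 154):
  Y = 14
  F = 145 + 5·14 = 215
  J = 154
  N = 269 + 6·14 + 3·215 + 3·154 = 1460
  T = 35 + 5·215 − 4·154 + 6·1460 = 9254
T: 11276 − 9254 = 2022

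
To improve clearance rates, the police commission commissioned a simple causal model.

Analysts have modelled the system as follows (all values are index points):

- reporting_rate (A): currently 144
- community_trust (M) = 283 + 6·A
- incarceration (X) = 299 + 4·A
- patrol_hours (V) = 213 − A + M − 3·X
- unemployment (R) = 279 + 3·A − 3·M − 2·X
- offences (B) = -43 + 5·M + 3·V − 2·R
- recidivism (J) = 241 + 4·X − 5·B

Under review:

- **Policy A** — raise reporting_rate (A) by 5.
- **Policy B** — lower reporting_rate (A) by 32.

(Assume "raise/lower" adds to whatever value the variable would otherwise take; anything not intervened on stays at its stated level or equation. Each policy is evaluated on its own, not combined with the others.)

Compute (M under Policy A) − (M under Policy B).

222

Policy A (A + 5):
  A = 144 + 5 = 149
  M = 283 + 6·149 = 1177
Policy B (A − 32):
  A = 144 − 32 = 112
  M = 283 + 6·112 = 955
M: 1177 − 955 = 222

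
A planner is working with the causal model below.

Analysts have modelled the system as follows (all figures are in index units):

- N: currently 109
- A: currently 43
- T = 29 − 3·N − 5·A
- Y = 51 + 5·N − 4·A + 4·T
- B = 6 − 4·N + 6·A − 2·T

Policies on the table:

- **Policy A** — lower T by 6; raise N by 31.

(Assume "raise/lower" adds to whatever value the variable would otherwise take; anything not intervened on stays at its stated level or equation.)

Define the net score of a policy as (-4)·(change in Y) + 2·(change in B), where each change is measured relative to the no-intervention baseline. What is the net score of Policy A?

Baseline:
  N = 109
  A = 43
  T = 29 − 3·109 − 5·43 = -513
  Y = 51 + 5·109 − 4·43 + 4·(-513) = -1628
  B = 6 − 4·109 + 6·43 − 2·(-513) = 854
Policy A (T − 6, N + 31):
  N = 109 + 31 = 140
  A = 43
  T = 29 − 3·140 − 5·43 (−6 from intervention) = -612
  Y = 51 + 5·140 − 4·43 + 4·(-612) = -1869
  B = 6 − 4·140 + 6·43 − 2·(-612) = 928
ΔY = -1869 − (-1628) = -241; ΔB = 928 − 854 = 74
Score = (-4)·(-241) + 2·74 = 1112

1112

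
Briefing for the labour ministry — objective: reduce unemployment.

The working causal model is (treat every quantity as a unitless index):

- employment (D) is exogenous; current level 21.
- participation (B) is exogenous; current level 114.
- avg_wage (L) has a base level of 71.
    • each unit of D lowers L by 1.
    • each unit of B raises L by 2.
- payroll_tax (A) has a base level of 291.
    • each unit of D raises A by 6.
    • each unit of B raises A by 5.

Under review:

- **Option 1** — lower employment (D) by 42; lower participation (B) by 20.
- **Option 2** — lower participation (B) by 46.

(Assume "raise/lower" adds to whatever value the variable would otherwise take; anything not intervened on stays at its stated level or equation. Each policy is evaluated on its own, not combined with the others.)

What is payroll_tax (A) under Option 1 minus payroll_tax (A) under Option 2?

-122

Option 1 (D − 42, B − 20):
  D = 21 − 42 = -21
  B = 114 − 20 = 94
  A = 291 + 6·(-21) + 5·94 = 635
Option 2 (B − 46):
  D = 21
  B = 114 − 46 = 68
  A = 291 + 6·21 + 5·68 = 757
A: 635 − 757 = -122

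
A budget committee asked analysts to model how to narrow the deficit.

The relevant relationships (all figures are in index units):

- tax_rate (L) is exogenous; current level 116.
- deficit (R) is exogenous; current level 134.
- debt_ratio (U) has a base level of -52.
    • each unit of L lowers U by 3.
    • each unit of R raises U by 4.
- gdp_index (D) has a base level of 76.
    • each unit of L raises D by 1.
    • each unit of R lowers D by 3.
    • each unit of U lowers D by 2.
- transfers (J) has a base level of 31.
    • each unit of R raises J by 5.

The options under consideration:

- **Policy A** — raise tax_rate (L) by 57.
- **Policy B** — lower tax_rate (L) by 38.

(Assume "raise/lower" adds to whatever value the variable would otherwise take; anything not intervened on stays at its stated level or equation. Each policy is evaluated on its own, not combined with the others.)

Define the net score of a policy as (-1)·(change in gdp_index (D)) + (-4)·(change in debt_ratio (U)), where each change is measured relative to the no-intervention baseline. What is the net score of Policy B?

Baseline:
  L = 116
  R = 134
  U = -52 − 3·116 + 4·134 = 136
  D = 76 + 116 − 3·134 − 2·136 = -482
Policy B (L − 38):
  L = 116 − 38 = 78
  R = 134
  U = -52 − 3·78 + 4·134 = 250
  D = 76 + 78 − 3·134 − 2·250 = -748
ΔD = -748 − (-482) = -266; ΔU = 250 − 136 = 114
Score = (-1)·(-266) + (-4)·114 = -190

-190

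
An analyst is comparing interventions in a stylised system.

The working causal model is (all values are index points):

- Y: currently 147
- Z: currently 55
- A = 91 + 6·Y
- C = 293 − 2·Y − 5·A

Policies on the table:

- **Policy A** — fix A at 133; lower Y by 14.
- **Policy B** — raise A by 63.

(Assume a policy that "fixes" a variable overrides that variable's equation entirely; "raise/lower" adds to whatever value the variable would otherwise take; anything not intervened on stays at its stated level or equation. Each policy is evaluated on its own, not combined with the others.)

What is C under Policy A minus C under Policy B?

4543

Policy A (A := 133, Y − 14):
  Y = 147 − 14 = 133
  A = 133
  C = 293 − 2·133 − 5·133 = -638
Policy B (A + 63):
  Y = 147
  A = 91 + 6·147 (+63 from intervention) = 1036
  C = 293 − 2·147 − 5·1036 = -5181
C: -638 − (-5181) = 4543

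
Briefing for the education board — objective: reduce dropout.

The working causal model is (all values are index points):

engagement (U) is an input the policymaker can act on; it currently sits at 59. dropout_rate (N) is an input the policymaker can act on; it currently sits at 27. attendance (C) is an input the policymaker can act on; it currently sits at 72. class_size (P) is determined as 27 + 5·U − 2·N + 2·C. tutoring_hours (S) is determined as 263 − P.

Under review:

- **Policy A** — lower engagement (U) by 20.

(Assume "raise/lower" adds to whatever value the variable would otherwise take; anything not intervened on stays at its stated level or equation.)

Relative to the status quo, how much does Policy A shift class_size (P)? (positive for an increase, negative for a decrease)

-100

Baseline:
  U = 59
  N = 27
  C = 72
  P = 27 + 5·59 − 2·27 + 2·72 = 412
Policy A (U − 20):
  U = 59 − 20 = 39
  N = 27
  C = 72
  P = 27 + 5·39 − 2·27 + 2·72 = 312
Change in P: 312 − 412 = -100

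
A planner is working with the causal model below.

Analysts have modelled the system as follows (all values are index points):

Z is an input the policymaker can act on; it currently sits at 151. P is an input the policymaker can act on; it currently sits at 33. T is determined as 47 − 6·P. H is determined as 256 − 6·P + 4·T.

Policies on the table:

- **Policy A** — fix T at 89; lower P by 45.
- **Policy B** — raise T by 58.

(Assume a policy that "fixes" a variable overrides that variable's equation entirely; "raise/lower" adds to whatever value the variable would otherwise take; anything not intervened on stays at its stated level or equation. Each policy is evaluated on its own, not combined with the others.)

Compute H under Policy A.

Policy A (T := 89, P − 45):
  P = 33 − 45 = -12
  T = 89
  H = 256 − 6·(-12) + 4·89 = 684

684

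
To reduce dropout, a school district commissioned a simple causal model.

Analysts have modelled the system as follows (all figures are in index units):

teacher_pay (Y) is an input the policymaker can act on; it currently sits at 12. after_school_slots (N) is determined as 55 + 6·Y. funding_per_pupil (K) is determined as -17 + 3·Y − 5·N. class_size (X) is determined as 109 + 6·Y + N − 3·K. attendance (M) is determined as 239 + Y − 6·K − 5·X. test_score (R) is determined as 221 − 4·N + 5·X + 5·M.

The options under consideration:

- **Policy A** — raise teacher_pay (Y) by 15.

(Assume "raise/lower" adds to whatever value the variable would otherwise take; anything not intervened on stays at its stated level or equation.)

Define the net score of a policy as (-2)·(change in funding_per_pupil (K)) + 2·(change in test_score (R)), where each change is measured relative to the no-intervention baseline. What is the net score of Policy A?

Baseline:
  Y = 12
  N = 55 + 6·12 = 127
  K = -17 + 3·12 − 5·127 = -616
  X = 109 + 6·12 + 127 − 3·(-616) = 2156
  M = 239 + 12 − 6·(-616) − 5·2156 = -6833
  R = 221 − 4·127 + 5·2156 + 5·(-6833) = -23672
Policy A (Y + 15):
  Y = 12 + 15 = 27
  N = 55 + 6·27 = 217
  K = -17 + 3·27 − 5·217 = -1021
  X = 109 + 6·27 + 217 − 3·(-1021) = 3551
  M = 239 + 27 − 6·(-1021) − 5·3551 = -11363
  R = 221 − 4·217 + 5·3551 + 5·(-11363) = -39707
ΔK = -1021 − (-616) = -405; ΔR = -39707 − (-23672) = -16035
Score = (-2)·(-405) + 2·(-16035) = -31260

-31260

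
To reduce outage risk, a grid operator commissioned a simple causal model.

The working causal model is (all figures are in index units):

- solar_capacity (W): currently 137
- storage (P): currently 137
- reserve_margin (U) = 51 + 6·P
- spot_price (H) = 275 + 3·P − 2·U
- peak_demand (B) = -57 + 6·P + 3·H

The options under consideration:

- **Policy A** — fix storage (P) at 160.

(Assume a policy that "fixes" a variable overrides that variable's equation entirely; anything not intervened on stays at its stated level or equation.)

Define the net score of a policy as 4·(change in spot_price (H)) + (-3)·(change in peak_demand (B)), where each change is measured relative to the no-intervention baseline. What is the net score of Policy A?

621

Baseline:
  P = 137
  U = 51 + 6·137 = 873
  H = 275 + 3·137 − 2·873 = -1060
  B = -57 + 6·137 + 3·(-1060) = -2415
Policy A (P := 160):
  P = 160
  U = 51 + 6·160 = 1011
  H = 275 + 3·160 − 2·1011 = -1267
  B = -57 + 6·160 + 3·(-1267) = -2898
ΔH = -1267 − (-1060) = -207; ΔB = -2898 − (-2415) = -483
Score = 4·(-207) + (-3)·(-483) = 621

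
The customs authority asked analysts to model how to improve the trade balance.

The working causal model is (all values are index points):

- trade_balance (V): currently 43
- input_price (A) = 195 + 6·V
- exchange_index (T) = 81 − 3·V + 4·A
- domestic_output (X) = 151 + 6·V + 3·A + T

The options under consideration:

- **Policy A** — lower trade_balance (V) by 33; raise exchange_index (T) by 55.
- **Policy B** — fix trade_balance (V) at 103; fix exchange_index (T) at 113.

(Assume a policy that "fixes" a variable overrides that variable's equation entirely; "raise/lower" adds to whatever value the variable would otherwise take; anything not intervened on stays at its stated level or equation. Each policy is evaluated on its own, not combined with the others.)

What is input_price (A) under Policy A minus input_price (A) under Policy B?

Policy A (V − 33, T + 55):
  V = 43 − 33 = 10
  A = 195 + 6·10 = 255
Policy B (V := 103, T := 113):
  V = 103
  A = 195 + 6·103 = 813
A: 255 − 813 = -558

-558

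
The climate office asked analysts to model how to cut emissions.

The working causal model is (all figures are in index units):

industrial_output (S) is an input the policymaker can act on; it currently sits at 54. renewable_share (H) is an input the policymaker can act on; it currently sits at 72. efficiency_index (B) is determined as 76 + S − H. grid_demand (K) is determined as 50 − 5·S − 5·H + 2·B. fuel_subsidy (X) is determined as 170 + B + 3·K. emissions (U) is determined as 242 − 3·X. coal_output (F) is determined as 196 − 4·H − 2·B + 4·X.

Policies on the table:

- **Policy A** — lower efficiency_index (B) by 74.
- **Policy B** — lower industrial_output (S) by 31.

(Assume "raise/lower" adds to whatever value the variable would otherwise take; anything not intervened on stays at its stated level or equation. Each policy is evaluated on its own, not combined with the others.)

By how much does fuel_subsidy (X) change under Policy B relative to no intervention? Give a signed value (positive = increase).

Baseline:
  S = 54
  H = 72
  B = 76 + 54 − 72 = 58
  K = 50 − 5·54 − 5·72 + 2·58 = -464
  X = 170 + 58 + 3·(-464) = -1164
Policy B (S − 31):
  S = 54 − 31 = 23
  H = 72
  B = 76 + 23 − 72 = 27
  K = 50 − 5·23 − 5·72 + 2·27 = -371
  X = 170 + 27 + 3·(-371) = -916
Change in X: -916 − (-1164) = 248

248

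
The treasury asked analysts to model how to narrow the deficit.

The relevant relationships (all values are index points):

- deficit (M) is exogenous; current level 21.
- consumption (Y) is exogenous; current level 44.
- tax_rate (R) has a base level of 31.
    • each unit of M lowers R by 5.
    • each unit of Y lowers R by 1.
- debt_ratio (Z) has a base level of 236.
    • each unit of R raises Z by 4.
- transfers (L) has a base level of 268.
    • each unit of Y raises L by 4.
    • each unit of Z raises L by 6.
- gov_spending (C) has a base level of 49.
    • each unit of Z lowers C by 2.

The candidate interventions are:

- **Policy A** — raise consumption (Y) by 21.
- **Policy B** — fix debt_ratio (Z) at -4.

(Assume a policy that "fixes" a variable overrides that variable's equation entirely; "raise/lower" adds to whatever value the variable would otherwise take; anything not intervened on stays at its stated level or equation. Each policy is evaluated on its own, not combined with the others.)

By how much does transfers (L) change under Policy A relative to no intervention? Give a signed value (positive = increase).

Baseline:
  M = 21
  Y = 44
  R = 31 − 5·21 − 44 = -118
  Z = 236 + 4·(-118) = -236
  L = 268 + 4·44 + 6·(-236) = -972
Policy A (Y + 21):
  M = 21
  Y = 44 + 21 = 65
  R = 31 − 5·21 − 65 = -139
  Z = 236 + 4·(-139) = -320
  L = 268 + 4·65 + 6·(-320) = -1392
Change in L: -1392 − (-972) = -420

-420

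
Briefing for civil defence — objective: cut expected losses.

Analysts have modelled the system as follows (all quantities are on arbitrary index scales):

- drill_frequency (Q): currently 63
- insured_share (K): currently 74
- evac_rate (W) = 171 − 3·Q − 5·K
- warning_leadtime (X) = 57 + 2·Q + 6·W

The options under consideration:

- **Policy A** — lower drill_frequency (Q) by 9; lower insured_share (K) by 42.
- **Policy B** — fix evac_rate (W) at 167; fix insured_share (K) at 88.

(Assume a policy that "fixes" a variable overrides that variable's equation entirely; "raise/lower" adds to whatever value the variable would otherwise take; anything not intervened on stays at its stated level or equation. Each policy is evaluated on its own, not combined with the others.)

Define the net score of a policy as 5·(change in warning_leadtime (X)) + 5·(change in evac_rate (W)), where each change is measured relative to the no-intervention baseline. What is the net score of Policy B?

19425

Baseline:
  Q = 63
  K = 74
  W = 171 − 3·63 − 5·74 = -388
  X = 57 + 2·63 + 6·(-388) = -2145
Policy B (W := 167, K := 88):
  Q = 63
  K = 88
  W = 167
  X = 57 + 2·63 + 6·167 = 1185
ΔX = 1185 − (-2145) = 3330; ΔW = 167 − (-388) = 555
Score = 5·3330 + 5·555 = 19425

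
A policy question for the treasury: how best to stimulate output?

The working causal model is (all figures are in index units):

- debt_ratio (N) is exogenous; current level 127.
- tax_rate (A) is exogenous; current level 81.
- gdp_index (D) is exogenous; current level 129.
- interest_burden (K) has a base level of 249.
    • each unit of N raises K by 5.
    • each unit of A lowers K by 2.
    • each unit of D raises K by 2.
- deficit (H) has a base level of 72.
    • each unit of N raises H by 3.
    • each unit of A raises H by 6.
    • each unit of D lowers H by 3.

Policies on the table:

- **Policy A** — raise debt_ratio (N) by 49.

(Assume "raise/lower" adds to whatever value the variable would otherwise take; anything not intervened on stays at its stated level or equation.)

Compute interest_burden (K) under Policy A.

Policy A (N + 49):
  N = 127 + 49 = 176
  A = 81
  D = 129
  K = 249 + 5·176 − 2·81 + 2·129 = 1225

1225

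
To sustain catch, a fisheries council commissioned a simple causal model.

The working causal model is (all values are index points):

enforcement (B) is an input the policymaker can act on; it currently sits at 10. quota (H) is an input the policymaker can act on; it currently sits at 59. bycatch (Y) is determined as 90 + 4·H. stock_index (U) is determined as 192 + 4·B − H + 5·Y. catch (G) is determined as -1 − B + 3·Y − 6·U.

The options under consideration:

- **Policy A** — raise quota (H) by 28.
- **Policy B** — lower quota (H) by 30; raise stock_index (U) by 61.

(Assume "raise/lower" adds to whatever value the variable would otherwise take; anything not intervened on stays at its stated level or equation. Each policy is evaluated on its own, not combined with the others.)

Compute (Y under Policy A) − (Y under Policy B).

Policy A (H + 28):
  H = 59 + 28 = 87
  Y = 90 + 4·87 = 438
Policy B (H − 30, U + 61):
  H = 59 − 30 = 29
  Y = 90 + 4·29 = 206
Y: 438 − 206 = 232

232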